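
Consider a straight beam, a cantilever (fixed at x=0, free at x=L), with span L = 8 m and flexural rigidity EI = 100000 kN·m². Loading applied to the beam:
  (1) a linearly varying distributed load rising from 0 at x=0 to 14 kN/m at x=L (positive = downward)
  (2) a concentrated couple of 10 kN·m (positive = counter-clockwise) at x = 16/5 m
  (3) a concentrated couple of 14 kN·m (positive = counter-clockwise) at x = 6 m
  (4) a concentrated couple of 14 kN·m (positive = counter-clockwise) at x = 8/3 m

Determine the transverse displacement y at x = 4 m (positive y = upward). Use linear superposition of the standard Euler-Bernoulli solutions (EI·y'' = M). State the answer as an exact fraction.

Load 1 — triangular load w₀=14 kN/m (0→w₀ over full span):
  y_1 = (w₀Lx³/12-w₀L²x²/6-w₀x⁵/(120L))/EI = (14·8·4³/12-14·8²·4²/6-14·4⁵/(120·8))/100000 = -847/46875 m
Load 2 — applied couple M₀=10 kN·m at a=16/5 m (b=L-a=24/5):
  y_2 = M₀a(2x-a)/(2EI)  [x>a] = 10·(16/5)·(2·4-(16/5))/(2·100000) = 12/15625 m
Load 3 — applied couple M₀=14 kN·m at a=6 m (b=L-a=2):
  y_3 = M₀x²/(2EI)  [x≤a] = 14·4²/(2·100000) = 7/6250 m
Load 4 — applied couple M₀=14 kN·m at a=8/3 m (b=L-a=16/3):
  y_4 = M₀a(2x-a)/(2EI)  [x>a] = 14·(8/3)·(2·4-(8/3))/(2·100000) = 28/28125 m
Superposition: y = Σ y_i = -4271/281250 m ≈ -0.015186 m

y(4) = -4271/281250 m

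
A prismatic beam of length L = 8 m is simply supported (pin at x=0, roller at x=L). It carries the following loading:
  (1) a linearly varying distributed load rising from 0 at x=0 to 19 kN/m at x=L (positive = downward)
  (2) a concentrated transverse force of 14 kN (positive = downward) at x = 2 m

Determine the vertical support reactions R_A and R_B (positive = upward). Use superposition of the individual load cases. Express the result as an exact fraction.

R_A = 215/6 kN, R_B = 325/6 kN

Load 1 — triangular load w₀=19 kN/m (0→w₀ over full span):
  R_A = w₀L/6 = 19·8/6 = 76/3 kN
  R_B = w₀L/3 = 19·8/3 = 152/3 kN
Load 2 — point force P=14 kN at a=2 m (b=L-a=6):
  R_A = Pb/L = 14·6/8 = 21/2 kN
  R_B = Pa/L = 14·2/8 = 7/2 kN
Superposition: R_A = 215/6 kN, R_B = 325/6 kN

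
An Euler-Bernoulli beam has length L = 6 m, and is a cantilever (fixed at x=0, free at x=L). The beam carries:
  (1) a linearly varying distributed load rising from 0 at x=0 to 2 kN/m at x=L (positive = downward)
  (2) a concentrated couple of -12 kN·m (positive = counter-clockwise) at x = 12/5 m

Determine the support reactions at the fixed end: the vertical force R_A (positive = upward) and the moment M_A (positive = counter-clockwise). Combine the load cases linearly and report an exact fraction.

Load 1 — triangular load w₀=2 kN/m (0→w₀ over full span):
  R_A = w₀L/2 = 2·6/2 = 6 kN
  M_A = w₀L²/3 = 2·6²/3 = 24 kN·m
Load 2 — applied couple M₀=-12 kN·m at a=12/5 m (b=L-a=18/5):
  R_A = 0 kN
  M_A = -M₀ = -(-12) = 12 kN·m
Superposition: R_A = 6 kN, M_A = 36 kN·m

R_A = 6 kN, M_A = 36 kN·m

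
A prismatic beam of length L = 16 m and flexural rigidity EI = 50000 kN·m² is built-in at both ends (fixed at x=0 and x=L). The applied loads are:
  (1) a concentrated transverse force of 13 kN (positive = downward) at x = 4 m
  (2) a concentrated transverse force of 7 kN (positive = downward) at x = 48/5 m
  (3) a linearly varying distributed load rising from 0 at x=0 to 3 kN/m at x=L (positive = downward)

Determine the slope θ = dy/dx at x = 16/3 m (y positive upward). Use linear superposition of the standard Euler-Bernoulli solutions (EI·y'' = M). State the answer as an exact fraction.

θ(16/3) = -94049/63281250 rad

Load 1 — point force P=13 kN at a=4 m (b=L-a=12):
  θ_1 = Pa²(L-x)(2bL-(3b+a)(L-x))/(2L³EI)  [x>a] = 13·4²·(16-(16/3))·(2·12·16-(3·12+4)·(16-(16/3)))/(2·16³·50000) = -13/56250 rad
Load 2 — point force P=7 kN at a=48/5 m (b=L-a=32/5):
  θ_2 = -Pb²x(2aL-(3a+b)x)/(2L³EI)  [x≤a] = -7·(32/5)²·(16/3)·(2·(48/5)·16-(3·(48/5)+(32/5))·(16/3))/(2·16³·50000) = -1568/3515625 rad
Load 3 — triangular load w₀=3 kN/m (0→w₀ over full span):
  θ_3 = -w₀(2x(L-x)(L-2x)(x+2L)+x²(L-x)²)/(120LEI) = -3·(2·(16/3)·(16-(16/3))·(16-2·(16/3))·((16/3)+2·16)+(16/3)²·(16-(16/3))²)/(120·16·50000) = -1024/1265625 rad
Superposition: θ = Σ θ_i = -94049/63281250 rad ≈ -0.001486 rad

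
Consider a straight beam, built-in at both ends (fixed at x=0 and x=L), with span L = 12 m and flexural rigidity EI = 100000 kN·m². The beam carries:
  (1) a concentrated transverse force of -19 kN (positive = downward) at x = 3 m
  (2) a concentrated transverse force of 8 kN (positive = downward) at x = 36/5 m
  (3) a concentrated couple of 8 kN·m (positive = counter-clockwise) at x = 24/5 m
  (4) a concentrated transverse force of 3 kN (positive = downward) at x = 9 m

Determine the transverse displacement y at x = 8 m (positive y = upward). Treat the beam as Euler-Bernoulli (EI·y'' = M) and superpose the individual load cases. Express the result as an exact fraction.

y(8) = -3917/75000000 m

Load 1 — point force P=-19 kN at a=3 m (b=L-a=9):
  y_1 = -Pa²(L-x)²(3bL-(3b+a)(L-x))/(6L³EI)  [x>a] = -(-19)·3²·(12-8)²·(3·9·12-(3·9+3)·(12-8))/(6·12³·100000) = 323/600000 m
Load 2 — point force P=8 kN at a=36/5 m (b=L-a=24/5):
  y_2 = -Pa²(L-x)²(3bL-(3b+a)(L-x))/(6L³EI)  [x>a] = -8·(36/5)²·(12-8)²·(3·(24/5)·12-(3·(24/5)+(36/5))·(12-8))/(6·12³·100000) = -216/390625 m
Load 3 — applied couple M₀=8 kN·m at a=24/5 m (b=L-a=36/5):
  y_3 = (R_Ax³/6 - M_Ax²/2 - M₀(x-a)²/2)/EI  [x>a] with R_A=24/25, M_A=24/25 = ((24/25)·8³/6 - (24/25)·8²/2 - 8·(8-(24/5))²/2)/100000 = 8/78125 m
Load 4 — point force P=3 kN at a=9 m (b=L-a=3):
  y_4 = -Pb²x²(3aL-(3a+b)x)/(6L³EI)  [x≤a] = -3·3²·8²·(3·9·12-(3·9+3)·8)/(6·12³·100000) = -7/50000 m
Superposition: y = Σ y_i = -3917/75000000 m ≈ -0.000052 m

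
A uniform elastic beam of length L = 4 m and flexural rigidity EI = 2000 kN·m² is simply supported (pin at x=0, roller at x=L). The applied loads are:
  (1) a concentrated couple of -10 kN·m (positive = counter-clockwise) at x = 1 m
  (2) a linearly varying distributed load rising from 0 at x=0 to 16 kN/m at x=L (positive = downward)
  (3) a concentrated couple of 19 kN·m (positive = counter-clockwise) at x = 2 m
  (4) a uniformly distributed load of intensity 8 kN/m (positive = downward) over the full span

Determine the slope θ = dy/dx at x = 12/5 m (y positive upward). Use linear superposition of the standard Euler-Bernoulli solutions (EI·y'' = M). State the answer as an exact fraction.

Load 1 — applied couple M₀=-10 kN·m at a=1 m (b=L-a=3):
  θ_1 = (M₀x²/(2L)-M₀(x-a)+C₁)/EI  [x>a] with C₁=M₀(3b²-L²)/(6L)=-55/12 = ((-10)·(12/5)²/(2·4)-(-10)·((12/5)-1)+(-55/12))/2000 = 133/120000 rad
Load 2 — triangular load w₀=16 kN/m (0→w₀ over full span):
  θ_2 = -w₀(7L⁴-30L²x²+15x⁴)/(360LEI) = -16·(7·4⁴-30·4²·(12/5)²+15·(12/5)⁴)/(360·4·2000) = 1856/703125 rad
Load 3 — applied couple M₀=19 kN·m at a=2 m (b=L-a=2):
  θ_3 = (M₀x²/(2L)-M₀(x-a)+C₁)/EI  [x>a] with C₁=M₀(3b²-L²)/(6L)=-19/6 = (19·(12/5)²/(2·4)-19·((12/5)-2)+(-19/6))/2000 = 437/300000 rad
Load 4 — uniform load w=8 kN/m over full span:
  θ_4 = -w(L³-6Lx²+4x³)/(24EI) = -8·(4³-6·4·(12/5)²+4·(12/5)³)/(24·2000) = 148/46875 rad
Superposition: θ = Σ θ_i = 376289/45000000 rad ≈ 0.008362 rad

θ(12/5) = 376289/45000000 rad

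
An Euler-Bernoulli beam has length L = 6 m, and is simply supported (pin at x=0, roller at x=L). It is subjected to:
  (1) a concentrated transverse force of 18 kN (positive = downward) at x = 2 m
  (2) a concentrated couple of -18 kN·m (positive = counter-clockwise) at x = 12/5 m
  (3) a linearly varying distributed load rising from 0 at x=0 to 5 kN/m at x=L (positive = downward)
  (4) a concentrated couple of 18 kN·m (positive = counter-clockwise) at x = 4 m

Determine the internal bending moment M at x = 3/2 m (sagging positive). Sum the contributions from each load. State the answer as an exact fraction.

M(3/2) = 801/32 kN·m

Load 1 — point force P=18 kN at a=2 m (b=L-a=4):
  M_1 = Pbx/L  [x≤a] = 18·4·(3/2)/6 = 18 kN·m
Load 2 — applied couple M₀=-18 kN·m at a=12/5 m (b=L-a=18/5):
  M_2 = M₀x/L  [x≤a] = (-18)·(3/2)/6 = -9/2 kN·m
Load 3 — triangular load w₀=5 kN/m (0→w₀ over full span):
  M_3 = w₀Lx/6 - w₀x³/(6L) = 5·6·(3/2)/6 - 5·(3/2)³/(6·6) = 225/32 kN·m
Load 4 — applied couple M₀=18 kN·m at a=4 m (b=L-a=2):
  M_4 = M₀x/L  [x≤a] = 18·(3/2)/6 = 9/2 kN·m
Superposition: M = Σ M_i = 801/32 kN·m ≈ 25.031250 kN·m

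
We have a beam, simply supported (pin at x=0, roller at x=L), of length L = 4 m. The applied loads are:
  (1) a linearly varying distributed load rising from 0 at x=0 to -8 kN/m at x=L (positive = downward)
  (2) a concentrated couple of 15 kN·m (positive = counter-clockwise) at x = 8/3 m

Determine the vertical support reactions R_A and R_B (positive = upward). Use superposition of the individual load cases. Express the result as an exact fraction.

R_A = -19/12 kN, R_B = -173/12 kN

Load 1 — triangular load w₀=-8 kN/m (0→w₀ over full span):
  R_A = w₀L/6 = (-8)·4/6 = -16/3 kN
  R_B = w₀L/3 = (-8)·4/3 = -32/3 kN
Load 2 — applied couple M₀=15 kN·m at a=8/3 m (b=L-a=4/3):
  R_A = M₀/L = 15/4 kN
  R_B = -M₀/L = -15/4 kN
Superposition: R_A = -19/12 kN, R_B = -173/12 kN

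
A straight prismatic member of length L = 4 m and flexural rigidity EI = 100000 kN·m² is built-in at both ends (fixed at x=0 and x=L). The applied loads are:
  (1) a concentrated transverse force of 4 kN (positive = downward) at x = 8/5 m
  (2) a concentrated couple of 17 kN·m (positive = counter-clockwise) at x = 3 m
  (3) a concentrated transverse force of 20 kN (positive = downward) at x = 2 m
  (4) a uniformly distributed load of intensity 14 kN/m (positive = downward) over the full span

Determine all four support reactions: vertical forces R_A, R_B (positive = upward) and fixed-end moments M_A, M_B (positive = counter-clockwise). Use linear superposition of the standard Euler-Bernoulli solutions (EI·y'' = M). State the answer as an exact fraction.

Load 1 — point force P=4 kN at a=8/5 m (b=L-a=12/5):
  R_A = Pb²(3a+b)/L³ = 4·(12/5)²·(3·(8/5)+(12/5))/4³ = 324/125 kN
  M_A = Pab²/L² = 4·(8/5)·(12/5)²/4² = 288/125 kN·m
  R_B = Pa²(a+3b)/L³ = 4·(8/5)²·((8/5)+3·(12/5))/4³ = 176/125 kN
  M_B = -Pa²b/L² = -4·(8/5)²·(12/5)/4² = -192/125 kN·m
Load 2 — applied couple M₀=17 kN·m at a=3 m (b=L-a=1):
  R_A = 6M₀ab/L³ = 6·17·3·1/4³ = 153/32 kN
  M_A = M₀b(2a-b)/L² = 17·1·(2·3-1)/4² = 85/16 kN·m
  R_B = -6M₀ab/L³ = -6·17·3·1/4³ = -153/32 kN
  M_B = M₀a(2b-a)/L² = 17·3·(2·1-3)/4² = -51/16 kN·m
Load 3 — point force P=20 kN at a=2 m (b=L-a=2):
  R_A = Pb²(3a+b)/L³ = 20·2²·(3·2+2)/4³ = 10 kN
  M_A = Pab²/L² = 20·2·2²/4² = 10 kN·m
  R_B = Pa²(a+3b)/L³ = 20·2²·(2+3·2)/4³ = 10 kN
  M_B = -Pa²b/L² = -20·2²·2/4² = -10 kN·m
Load 4 — uniform load w=14 kN/m over full span:
  R_A = wL/2 = 14·4/2 = 28 kN
  M_A = wL²/12 = 14·4²/12 = 56/3 kN·m
  R_B = wL/2 = 14·4/2 = 28 kN
  M_B = -wL²/12 = -14·4²/12 = -56/3 kN·m
Superposition: R_A = 181493/4000 kN, M_A = 217699/6000 kN·m, R_B = 138507/4000 kN, M_B = -200341/6000 kN·m

R_A = 181493/4000 kN, M_A = 217699/6000 kN·m, R_B = 138507/4000 kN, M_B = -200341/6000 kN·m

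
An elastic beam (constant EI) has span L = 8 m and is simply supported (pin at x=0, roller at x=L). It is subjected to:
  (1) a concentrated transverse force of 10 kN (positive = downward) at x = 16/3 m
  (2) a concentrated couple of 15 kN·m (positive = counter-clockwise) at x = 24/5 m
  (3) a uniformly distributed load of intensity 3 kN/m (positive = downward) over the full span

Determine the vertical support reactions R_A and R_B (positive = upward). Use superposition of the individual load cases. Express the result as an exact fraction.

R_A = 413/24 kN, R_B = 403/24 kN

Load 1 — point force P=10 kN at a=16/3 m (b=L-a=8/3):
  R_A = Pb/L = 10·(8/3)/8 = 10/3 kN
  R_B = Pa/L = 10·(16/3)/8 = 20/3 kN
Load 2 — applied couple M₀=15 kN·m at a=24/5 m (b=L-a=16/5):
  R_A = M₀/L = 15/8 kN
  R_B = -M₀/L = -15/8 kN
Load 3 — uniform load w=3 kN/m over full span:
  R_A = wL/2 = 3·8/2 = 12 kN
  R_B = wL/2 = 3·8/2 = 12 kN
Superposition: R_A = 413/24 kN, R_B = 403/24 kN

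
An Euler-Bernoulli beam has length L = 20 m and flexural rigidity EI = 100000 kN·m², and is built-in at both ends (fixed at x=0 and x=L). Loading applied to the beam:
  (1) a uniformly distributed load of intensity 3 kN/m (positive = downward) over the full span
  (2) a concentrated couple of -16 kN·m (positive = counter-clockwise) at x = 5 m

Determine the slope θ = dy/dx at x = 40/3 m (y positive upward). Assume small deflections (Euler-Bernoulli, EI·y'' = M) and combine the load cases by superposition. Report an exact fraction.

Load 1 — uniform load w=3 kN/m over full span:
  θ_1 = -wx(L-x)(L-2x)/(12EI) = -3·(40/3)·(20-(40/3))·(20-2·(40/3))/(12·100000) = 1/675 rad
Load 2 — applied couple M₀=-16 kN·m at a=5 m (b=L-a=15):
  θ_2 = (R_Ax²/2 - M_Ax - M₀(x-a))/EI  [x>a] with R_A=-9/10, M_A=3 = ((-9/10)·(40/3)²/2 - 3·(40/3) - (-16)·((40/3)-5))/100000 = 1/7500 rad
Superposition: θ = Σ θ_i = 109/67500 rad ≈ 0.001615 rad

θ(40/3) = 109/67500 rad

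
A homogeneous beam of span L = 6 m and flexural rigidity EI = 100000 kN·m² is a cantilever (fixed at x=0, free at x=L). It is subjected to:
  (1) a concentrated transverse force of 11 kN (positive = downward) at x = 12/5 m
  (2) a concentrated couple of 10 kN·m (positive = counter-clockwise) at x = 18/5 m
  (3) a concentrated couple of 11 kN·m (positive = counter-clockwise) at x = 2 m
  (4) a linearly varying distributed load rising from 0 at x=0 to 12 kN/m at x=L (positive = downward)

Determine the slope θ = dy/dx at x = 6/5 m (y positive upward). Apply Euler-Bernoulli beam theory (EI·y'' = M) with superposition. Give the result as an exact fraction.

θ(6/5) = -2844/1953125 rad

Load 1 — point force P=11 kN at a=12/5 m (b=L-a=18/5):
  θ_1 = -Px(2a-x)/(2EI)  [x≤a] = -11·(6/5)·(2·(12/5)-(6/5))/(2·100000) = -297/1250000 rad
Load 2 — applied couple M₀=10 kN·m at a=18/5 m (b=L-a=12/5):
  θ_2 = M₀x/EI  [x≤a] = 10·(6/5)/100000 = 3/25000 rad
Load 3 — applied couple M₀=11 kN·m at a=2 m (b=L-a=4):
  θ_3 = M₀x/EI  [x≤a] = 11·(6/5)/100000 = 33/250000 rad
Load 4 — triangular load w₀=12 kN/m (0→w₀ over full span):
  θ_4 = (w₀Lx²/4-w₀L²x/3-w₀x⁴/(24L))/EI = (12·6·(6/5)²/4-12·6²·(6/5)/3-12·(6/5)⁴/(24·6))/100000 = -22977/15625000 rad
Superposition: θ = Σ θ_i = -2844/1953125 rad ≈ -0.001456 rad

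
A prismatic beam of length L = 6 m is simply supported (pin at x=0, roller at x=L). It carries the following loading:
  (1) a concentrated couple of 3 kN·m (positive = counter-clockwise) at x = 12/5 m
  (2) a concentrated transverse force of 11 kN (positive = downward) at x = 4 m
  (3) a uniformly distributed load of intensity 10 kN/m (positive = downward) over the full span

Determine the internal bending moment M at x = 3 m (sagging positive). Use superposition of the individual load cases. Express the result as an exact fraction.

Load 1 — applied couple M₀=3 kN·m at a=12/5 m (b=L-a=18/5):
  M_1 = M₀x/L - M₀  [x>a] = 3·3/6 - 3 = -3/2 kN·m
Load 2 — point force P=11 kN at a=4 m (b=L-a=2):
  M_2 = Pbx/L  [x≤a] = 11·2·3/6 = 11 kN·m
Load 3 — uniform load w=10 kN/m over full span:
  M_3 = wx(L-x)/2 = 10·3·(6-3)/2 = 45 kN·m
Superposition: M = Σ M_i = 109/2 kN·m ≈ 54.500000 kN·m

M(3) = 109/2 kN·m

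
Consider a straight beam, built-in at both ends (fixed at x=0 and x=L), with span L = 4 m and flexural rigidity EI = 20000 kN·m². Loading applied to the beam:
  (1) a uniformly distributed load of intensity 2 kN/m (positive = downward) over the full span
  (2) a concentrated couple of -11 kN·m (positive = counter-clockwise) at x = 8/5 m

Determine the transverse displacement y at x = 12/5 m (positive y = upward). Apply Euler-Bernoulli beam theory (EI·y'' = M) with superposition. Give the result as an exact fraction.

y(12/5) = -296/1953125 m

Load 1 — uniform load w=2 kN/m over full span:
  y_1 = -wx²(L-x)²/(24EI) = -2·(12/5)²·(4-(12/5))²/(24·20000) = -24/390625 m
Load 2 — applied couple M₀=-11 kN·m at a=8/5 m (b=L-a=12/5):
  y_2 = (R_Ax³/6 - M_Ax²/2 - M₀(x-a)²/2)/EI  [x>a] with R_A=-99/25, M_A=-33/25 = ((-99/25)·(12/5)³/6 - (-33/25)·(12/5)²/2 - (-11)·((12/5)-(8/5))²/2)/20000 = -176/1953125 m
Superposition: y = Σ y_i = -296/1953125 m ≈ -0.000152 m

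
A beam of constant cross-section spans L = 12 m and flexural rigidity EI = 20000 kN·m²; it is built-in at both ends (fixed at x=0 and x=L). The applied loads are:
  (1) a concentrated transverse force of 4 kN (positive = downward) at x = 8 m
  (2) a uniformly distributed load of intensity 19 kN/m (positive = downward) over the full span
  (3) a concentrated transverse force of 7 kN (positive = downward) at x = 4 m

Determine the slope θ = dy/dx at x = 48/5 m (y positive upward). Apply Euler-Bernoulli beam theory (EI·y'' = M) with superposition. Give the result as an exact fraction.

Load 1 — point force P=4 kN at a=8 m (b=L-a=4):
  θ_1 = Pa²(L-x)(2bL-(3b+a)(L-x))/(2L³EI)  [x>a] = 4·8²·(12-(48/5))·(2·4·12-(3·4+8)·(12-(48/5)))/(2·12³·20000) = 4/9375 rad
Load 2 — uniform load w=19 kN/m over full span:
  θ_2 = -wx(L-x)(L-2x)/(12EI) = -19·(48/5)·(12-(48/5))·(12-2·(48/5))/(12·20000) = 1026/78125 rad
Load 3 — point force P=7 kN at a=4 m (b=L-a=8):
  θ_3 = Pa²(L-x)(2bL-(3b+a)(L-x))/(2L³EI)  [x>a] = 7·4²·(12-(48/5))·(2·8·12-(3·8+4)·(12-(48/5)))/(2·12³·20000) = 91/187500 rad
Superposition: θ = Σ θ_i = 4389/312500 rad ≈ 0.014045 rad

θ(48/5) = 4389/312500 rad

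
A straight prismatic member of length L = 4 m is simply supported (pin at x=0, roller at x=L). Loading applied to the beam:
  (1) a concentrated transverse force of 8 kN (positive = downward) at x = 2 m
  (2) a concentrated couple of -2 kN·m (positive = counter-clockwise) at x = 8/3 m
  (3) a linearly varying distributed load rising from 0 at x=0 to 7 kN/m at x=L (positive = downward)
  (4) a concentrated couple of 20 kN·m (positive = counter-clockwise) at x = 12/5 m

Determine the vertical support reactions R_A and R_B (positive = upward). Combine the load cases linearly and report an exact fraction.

Load 1 — point force P=8 kN at a=2 m (b=L-a=2):
  R_A = Pb/L = 8·2/4 = 4 kN
  R_B = Pa/L = 8·2/4 = 4 kN
Load 2 — applied couple M₀=-2 kN·m at a=8/3 m (b=L-a=4/3):
  R_A = M₀/L = (-2)/4 = -1/2 kN
  R_B = -M₀/L = -(-2)/4 = 1/2 kN
Load 3 — triangular load w₀=7 kN/m (0→w₀ over full span):
  R_A = w₀L/6 = 7·4/6 = 14/3 kN
  R_B = w₀L/3 = 7·4/3 = 28/3 kN
Load 4 — applied couple M₀=20 kN·m at a=12/5 m (b=L-a=8/5):
  R_A = M₀/L = 20/4 = 5 kN
  R_B = -M₀/L = -20/4 = -5 kN
Superposition: R_A = 79/6 kN, R_B = 53/6 kN

R_A = 79/6 kN, R_B = 53/6 kN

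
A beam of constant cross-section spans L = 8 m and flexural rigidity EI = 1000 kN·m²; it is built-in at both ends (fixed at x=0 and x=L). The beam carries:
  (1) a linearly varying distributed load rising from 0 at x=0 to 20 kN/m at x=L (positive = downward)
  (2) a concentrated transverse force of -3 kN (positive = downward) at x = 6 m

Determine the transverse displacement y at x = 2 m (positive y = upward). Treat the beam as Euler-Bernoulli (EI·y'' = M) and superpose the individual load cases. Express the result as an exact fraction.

y(2) = -419/8000 m

Load 1 — triangular load w₀=20 kN/m (0→w₀ over full span):
  y_1 = -w₀x²(L-x)²(x+2L)/(120LEI) = -20·2²·(8-2)²·(2+2·8)/(120·8·1000) = -27/500 m
Load 2 — point force P=-3 kN at a=6 m (b=L-a=2):
  y_2 = -Pb²x²(3aL-(3a+b)x)/(6L³EI)  [x≤a] = -(-3)·2²·2²·(3·6·8-(3·6+2)·2)/(6·8³·1000) = 13/8000 m
Superposition: y = Σ y_i = -419/8000 m ≈ -0.052375 m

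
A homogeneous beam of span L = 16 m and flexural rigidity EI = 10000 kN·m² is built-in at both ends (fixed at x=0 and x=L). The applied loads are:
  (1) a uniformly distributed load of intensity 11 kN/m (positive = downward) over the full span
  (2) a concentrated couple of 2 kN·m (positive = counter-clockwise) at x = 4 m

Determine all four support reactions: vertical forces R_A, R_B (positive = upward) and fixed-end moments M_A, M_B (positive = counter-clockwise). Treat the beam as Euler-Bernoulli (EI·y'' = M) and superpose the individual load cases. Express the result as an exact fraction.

Load 1 — uniform load w=11 kN/m over full span:
  R_A = wL/2 = 11·16/2 = 88 kN
  M_A = wL²/12 = 11·16²/12 = 704/3 kN·m
  R_B = wL/2 = 11·16/2 = 88 kN
  M_B = -wL²/12 = -11·16²/12 = -704/3 kN·m
Load 2 — applied couple M₀=2 kN·m at a=4 m (b=L-a=12):
  R_A = 6M₀ab/L³ = 6·2·4·12/16³ = 9/64 kN
  M_A = M₀b(2a-b)/L² = 2·12·(2·4-12)/16² = -3/8 kN·m
  R_B = -6M₀ab/L³ = -6·2·4·12/16³ = -9/64 kN
  M_B = M₀a(2b-a)/L² = 2·4·(2·12-4)/16² = 5/8 kN·m
Superposition: R_A = 5641/64 kN, M_A = 5623/24 kN·m, R_B = 5623/64 kN, M_B = -5617/24 kN·m

R_A = 5641/64 kN, M_A = 5623/24 kN·m, R_B = 5623/64 kN, M_B = -5617/24 kN·m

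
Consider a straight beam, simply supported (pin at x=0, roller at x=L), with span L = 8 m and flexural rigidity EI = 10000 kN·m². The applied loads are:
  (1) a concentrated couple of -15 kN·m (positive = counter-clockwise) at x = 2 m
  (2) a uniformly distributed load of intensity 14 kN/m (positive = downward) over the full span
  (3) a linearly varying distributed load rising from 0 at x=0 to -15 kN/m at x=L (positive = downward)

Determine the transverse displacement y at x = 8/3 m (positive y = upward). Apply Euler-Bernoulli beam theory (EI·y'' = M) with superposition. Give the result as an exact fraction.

y(8/3) = -21329/607500 m

Load 1 — applied couple M₀=-15 kN·m at a=2 m (b=L-a=6):
  y_1 = (M₀x³/(6L)-M₀(x-a)²/2+C₁x)/EI  [x>a] with C₁=M₀(3b²-L²)/(6L)=-55/4 = ((-15)·(8/3)³/(6·8)-(-15)·((8/3)-2)²/2+(-55/4)·(8/3))/10000 = -53/13500 m
Load 2 — uniform load w=14 kN/m over full span:
  y_2 = -wx(L³-2Lx²+x³)/(24EI) = -14·(8/3)·(8³-2·8·(8/3)²+(8/3)³)/(24·10000) = -9856/151875 m
Load 3 — triangular load w₀=-15 kN/m (0→w₀ over full span):
  y_3 = -w₀x(7L⁴-10L²x²+3x⁴)/(360LEI) = -(-15)·(8/3)·(7·8⁴-10·8²·(8/3)²+3·(8/3)⁴)/(360·8·10000) = 1024/30375 m
Superposition: y = Σ y_i = -21329/607500 m ≈ -0.035109 m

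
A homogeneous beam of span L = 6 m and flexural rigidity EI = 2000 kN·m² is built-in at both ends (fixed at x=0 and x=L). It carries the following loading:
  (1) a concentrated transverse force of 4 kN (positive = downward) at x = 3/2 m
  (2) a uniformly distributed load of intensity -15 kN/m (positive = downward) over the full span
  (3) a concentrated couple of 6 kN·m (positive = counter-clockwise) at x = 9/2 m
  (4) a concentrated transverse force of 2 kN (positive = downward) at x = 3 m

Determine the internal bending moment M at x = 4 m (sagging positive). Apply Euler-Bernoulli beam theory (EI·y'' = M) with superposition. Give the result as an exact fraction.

Load 1 — point force P=4 kN at a=3/2 m (b=L-a=9/2):
  M_1 = Pa²(a+3b)(L-x)/L³ - Pa²b/L²  [x>a] = 4·(3/2)²·((3/2)+3·(9/2))·(6-4)/6³ - 4·(3/2)²·(9/2)/6² = 1/8 kN·m
Load 2 — uniform load w=-15 kN/m over full span:
  M_2 = wLx/2 - wL²/12 - wx²/2 = (-15)·6·4/2 - (-15)·6²/12 - (-15)·4²/2 = -15 kN·m
Load 3 — applied couple M₀=6 kN·m at a=9/2 m (b=L-a=3/2):
  M_3 = R_Ax - M_A  [x≤a] with R_A=9/8, M_A=15/8 = (9/8)·4 - (15/8) = 21/8 kN·m
Load 4 — point force P=2 kN at a=3 m (b=L-a=3):
  M_4 = Pa²(a+3b)(L-x)/L³ - Pa²b/L²  [x>a] = 2·3²·(3+3·3)·(6-4)/6³ - 2·3²·3/6² = 1/2 kN·m
Superposition: M = Σ M_i = -47/4 kN·m ≈ -11.750000 kN·m

M(4) = -47/4 kN·m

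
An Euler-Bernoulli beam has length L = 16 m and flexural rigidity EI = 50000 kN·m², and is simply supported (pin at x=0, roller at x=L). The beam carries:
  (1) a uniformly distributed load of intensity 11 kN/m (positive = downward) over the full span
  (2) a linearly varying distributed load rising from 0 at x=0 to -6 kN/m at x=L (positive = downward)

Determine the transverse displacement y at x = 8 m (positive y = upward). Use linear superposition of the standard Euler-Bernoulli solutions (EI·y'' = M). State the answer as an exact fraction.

y(8) = -256/1875 m

Load 1 — uniform load w=11 kN/m over full span:
  y_1 = -wx(L³-2Lx²+x³)/(24EI) = -11·8·(16³-2·16·8²+8³)/(24·50000) = -352/1875 m
Load 2 — triangular load w₀=-6 kN/m (0→w₀ over full span):
  y_2 = -w₀x(7L⁴-10L²x²+3x⁴)/(360LEI) = -(-6)·8·(7·16⁴-10·16²·8²+3·8⁴)/(360·16·50000) = 32/625 m
Superposition: y = Σ y_i = -256/1875 m ≈ -0.136533 m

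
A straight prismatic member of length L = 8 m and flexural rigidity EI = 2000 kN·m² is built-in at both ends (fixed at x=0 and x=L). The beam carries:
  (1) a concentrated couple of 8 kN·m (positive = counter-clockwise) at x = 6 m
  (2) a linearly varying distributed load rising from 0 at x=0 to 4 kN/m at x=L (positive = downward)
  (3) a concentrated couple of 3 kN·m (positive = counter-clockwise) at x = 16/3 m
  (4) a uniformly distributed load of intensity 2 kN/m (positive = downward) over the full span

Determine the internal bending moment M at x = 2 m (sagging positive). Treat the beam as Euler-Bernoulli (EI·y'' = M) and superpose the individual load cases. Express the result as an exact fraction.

M(2) = 89/60 kN·m

Load 1 — applied couple M₀=8 kN·m at a=6 m (b=L-a=2):
  M_1 = R_Ax - M_A  [x≤a] with R_A=9/8, M_A=5/2 = (9/8)·2 - (5/2) = -1/4 kN·m
Load 2 — triangular load w₀=4 kN/m (0→w₀ over full span):
  M_2 = 3w₀Lx/20 - w₀L²/30 - w₀x³/(6L) = 3·4·8·2/20 - 4·8²/30 - 4·2³/(6·8) = 2/5 kN·m
Load 3 — applied couple M₀=3 kN·m at a=16/3 m (b=L-a=8/3):
  M_3 = R_Ax - M_A  [x≤a] with R_A=1/2, M_A=1 = (1/2)·2 - 1 = 0 kN·m
Load 4 — uniform load w=2 kN/m over full span:
  M_4 = wLx/2 - wL²/12 - wx²/2 = 2·8·2/2 - 2·8²/12 - 2·2²/2 = 4/3 kN·m
Superposition: M = Σ M_i = 89/60 kN·m ≈ 1.483333 kN·m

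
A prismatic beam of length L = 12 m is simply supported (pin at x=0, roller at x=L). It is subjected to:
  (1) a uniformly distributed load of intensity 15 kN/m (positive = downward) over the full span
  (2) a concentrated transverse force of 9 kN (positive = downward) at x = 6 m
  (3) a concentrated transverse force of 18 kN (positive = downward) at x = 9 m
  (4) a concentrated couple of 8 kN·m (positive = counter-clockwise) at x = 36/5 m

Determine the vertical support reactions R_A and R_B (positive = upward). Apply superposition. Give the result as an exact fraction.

Load 1 — uniform load w=15 kN/m over full span:
  R_A = wL/2 = 15·12/2 = 90 kN
  R_B = wL/2 = 15·12/2 = 90 kN
Load 2 — point force P=9 kN at a=6 m (b=L-a=6):
  R_A = Pb/L = 9·6/12 = 9/2 kN
  R_B = Pa/L = 9·6/12 = 9/2 kN
Load 3 — point force P=18 kN at a=9 m (b=L-a=3):
  R_A = Pb/L = 18·3/12 = 9/2 kN
  R_B = Pa/L = 18·9/12 = 27/2 kN
Load 4 — applied couple M₀=8 kN·m at a=36/5 m (b=L-a=24/5):
  R_A = M₀/L = 8/12 = 2/3 kN
  R_B = -M₀/L = -8/12 = -2/3 kN
Superposition: R_A = 299/3 kN, R_B = 322/3 kN

R_A = 299/3 kN, R_B = 322/3 kN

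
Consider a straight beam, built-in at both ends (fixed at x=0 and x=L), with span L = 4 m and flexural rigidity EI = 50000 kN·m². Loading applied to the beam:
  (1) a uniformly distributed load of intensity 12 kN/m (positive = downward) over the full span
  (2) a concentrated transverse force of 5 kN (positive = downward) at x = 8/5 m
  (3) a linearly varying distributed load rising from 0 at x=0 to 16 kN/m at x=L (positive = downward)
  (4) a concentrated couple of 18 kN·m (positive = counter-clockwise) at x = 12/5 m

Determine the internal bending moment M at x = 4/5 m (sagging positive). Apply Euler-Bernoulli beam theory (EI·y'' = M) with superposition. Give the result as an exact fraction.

Load 1 — uniform load w=12 kN/m over full span:
  M_1 = wLx/2 - wL²/12 - wx²/2 = 12·4·(4/5)/2 - 12·4²/12 - 12·(4/5)²/2 = -16/25 kN·m
Load 2 — point force P=5 kN at a=8/5 m (b=L-a=12/5):
  M_2 = Pb²(3a+b)x/L³ - Pab²/L²  [x≤a] = 5·(12/5)²·(3·(8/5)+(12/5))·(4/5)/4³ - 5·(8/5)·(12/5)²/4² = -36/125 kN·m
Load 3 — triangular load w₀=16 kN/m (0→w₀ over full span):
  M_3 = 3w₀Lx/20 - w₀L²/30 - w₀x³/(6L) = 3·16·4·(4/5)/20 - 16·4²/30 - 16·(4/5)³/(6·4) = -448/375 kN·m
Load 4 — applied couple M₀=18 kN·m at a=12/5 m (b=L-a=8/5):
  M_4 = R_Ax - M_A  [x≤a] with R_A=162/25, M_A=144/25 = (162/25)·(4/5) - (144/25) = -72/125 kN·m
Superposition: M = Σ M_i = -1012/375 kN·m ≈ -2.698667 kN·m

M(4/5) = -1012/375 kN·m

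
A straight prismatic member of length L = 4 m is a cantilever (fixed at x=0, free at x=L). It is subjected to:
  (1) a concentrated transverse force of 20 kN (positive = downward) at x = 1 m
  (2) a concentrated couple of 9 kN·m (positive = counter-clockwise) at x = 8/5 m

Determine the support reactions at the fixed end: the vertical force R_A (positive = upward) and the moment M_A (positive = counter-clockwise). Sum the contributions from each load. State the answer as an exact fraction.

Load 1 — point force P=20 kN at a=1 m (b=L-a=3):
  R_A = P = 20 kN
  M_A = Pa = 20·1 = 20 kN·m
Load 2 — applied couple M₀=9 kN·m at a=8/5 m (b=L-a=12/5):
  R_A = 0 kN
  M_A = -M₀ = -9 kN·m
Superposition: R_A = 20 kN, M_A = 11 kN·m

R_A = 20 kN, M_A = 11 kN·m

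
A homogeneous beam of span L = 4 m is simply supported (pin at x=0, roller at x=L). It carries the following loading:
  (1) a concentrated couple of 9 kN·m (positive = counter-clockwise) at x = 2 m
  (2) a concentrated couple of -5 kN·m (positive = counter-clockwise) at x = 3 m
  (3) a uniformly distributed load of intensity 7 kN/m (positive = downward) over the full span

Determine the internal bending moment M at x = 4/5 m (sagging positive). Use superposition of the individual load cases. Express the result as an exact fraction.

M(4/5) = 244/25 kN·m

Load 1 — applied couple M₀=9 kN·m at a=2 m (b=L-a=2):
  M_1 = M₀x/L  [x≤a] = 9·(4/5)/4 = 9/5 kN·m
Load 2 — applied couple M₀=-5 kN·m at a=3 m (b=L-a=1):
  M_2 = M₀x/L  [x≤a] = (-5)·(4/5)/4 = -1 kN·m
Load 3 — uniform load w=7 kN/m over full span:
  M_3 = wx(L-x)/2 = 7·(4/5)·(4-(4/5))/2 = 224/25 kN·m
Superposition: M = Σ M_i = 244/25 kN·m ≈ 9.760000 kN·m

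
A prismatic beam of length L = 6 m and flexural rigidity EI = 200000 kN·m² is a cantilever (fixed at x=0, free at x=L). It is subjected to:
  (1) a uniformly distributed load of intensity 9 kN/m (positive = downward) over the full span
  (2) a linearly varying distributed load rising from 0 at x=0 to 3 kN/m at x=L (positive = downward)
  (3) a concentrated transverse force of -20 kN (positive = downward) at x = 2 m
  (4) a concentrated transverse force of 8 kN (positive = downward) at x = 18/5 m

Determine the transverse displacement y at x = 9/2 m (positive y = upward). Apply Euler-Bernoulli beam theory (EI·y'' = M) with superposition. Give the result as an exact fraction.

y(9/2) = -235610549/38400000000 m

Load 1 — uniform load w=9 kN/m over full span:
  y_1 = -wx²(x²-4Lx+6L²)/(24EI) = -9·(9/2)²·((9/2)²-4·6·(9/2)+6·6²)/(24·200000) = -124659/25600000 m
Load 2 — triangular load w₀=3 kN/m (0→w₀ over full span):
  y_2 = (w₀Lx³/12-w₀L²x²/6-w₀x⁵/(120L))/EI = (3·6·(9/2)³/12-3·6²·(9/2)²/6-3·(9/2)⁵/(120·6))/200000 = -602883/512000000 m
Load 3 — point force P=-20 kN at a=2 m (b=L-a=4):
  y_3 = -Pa²(3x-a)/(6EI)  [x>a] = -(-20)·2²·(3·(9/2)-2)/(6·200000) = 23/30000 m
Load 4 — point force P=8 kN at a=18/5 m (b=L-a=12/5):
  y_4 = -Pa²(3x-a)/(6EI)  [x>a] = -8·(18/5)²·(3·(9/2)-(18/5))/(6·200000) = -2673/3125000 m
Superposition: y = Σ y_i = -235610549/38400000000 m ≈ -0.006136 m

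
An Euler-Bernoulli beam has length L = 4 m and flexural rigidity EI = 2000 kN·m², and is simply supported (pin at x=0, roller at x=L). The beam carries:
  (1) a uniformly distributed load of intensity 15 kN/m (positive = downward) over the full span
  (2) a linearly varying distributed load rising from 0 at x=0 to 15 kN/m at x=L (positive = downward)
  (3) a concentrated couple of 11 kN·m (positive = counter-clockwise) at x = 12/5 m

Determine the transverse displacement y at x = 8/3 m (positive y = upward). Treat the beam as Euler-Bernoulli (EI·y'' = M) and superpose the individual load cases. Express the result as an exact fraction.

y(8/3) = -51419/1518750 m

Load 1 — uniform load w=15 kN/m over full span:
  y_1 = -wx(L³-2Lx²+x³)/(24EI) = -15·(8/3)·(4³-2·4·(8/3)²+(8/3)³)/(24·2000) = -44/2025 m
Load 2 — triangular load w₀=15 kN/m (0→w₀ over full span):
  y_2 = -w₀x(7L⁴-10L²x²+3x⁴)/(360LEI) = -15·(8/3)·(7·4⁴-10·4²·(8/3)²+3·(8/3)⁴)/(360·4·2000) = -68/6075 m
Load 3 — applied couple M₀=11 kN·m at a=12/5 m (b=L-a=8/5):
  y_3 = (M₀x³/(6L)-M₀(x-a)²/2+C₁x)/EI  [x>a] with C₁=M₀(3b²-L²)/(6L)=-286/75 = (11·(8/3)³/(6·4)-11·((8/3)-(12/5))²/2+(-286/75)·(8/3))/2000 = -473/506250 m
Superposition: y = Σ y_i = -51419/1518750 m ≈ -0.033856 m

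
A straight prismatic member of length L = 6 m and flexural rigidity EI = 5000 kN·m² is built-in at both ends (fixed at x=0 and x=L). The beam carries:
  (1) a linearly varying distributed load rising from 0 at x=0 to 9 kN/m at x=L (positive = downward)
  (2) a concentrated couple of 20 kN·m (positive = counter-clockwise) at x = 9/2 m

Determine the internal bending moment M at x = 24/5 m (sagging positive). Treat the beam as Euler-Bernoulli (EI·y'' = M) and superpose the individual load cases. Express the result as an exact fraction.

Load 1 — triangular load w₀=9 kN/m (0→w₀ over full span):
  M_1 = 3w₀Lx/20 - w₀L²/30 - w₀x³/(6L) = 3·9·6·(24/5)/20 - 9·6²/30 - 9·(24/5)³/(6·6) = 54/125 kN·m
Load 2 — applied couple M₀=20 kN·m at a=9/2 m (b=L-a=3/2):
  M_2 = R_Ax - M_A - M₀  [x>a] with R_A=15/4, M_A=25/4 = (15/4)·(24/5) - (25/4) - 20 = -33/4 kN·m
Superposition: M = Σ M_i = -3909/500 kN·m ≈ -7.818000 kN·m

M(24/5) = -3909/500 kN·m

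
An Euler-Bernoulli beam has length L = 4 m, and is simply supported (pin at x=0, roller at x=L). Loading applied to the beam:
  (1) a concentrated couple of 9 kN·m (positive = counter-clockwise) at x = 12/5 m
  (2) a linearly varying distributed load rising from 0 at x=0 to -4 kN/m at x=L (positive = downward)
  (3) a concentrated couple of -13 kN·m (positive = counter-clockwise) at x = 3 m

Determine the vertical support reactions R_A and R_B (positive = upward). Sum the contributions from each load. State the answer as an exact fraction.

R_A = -11/3 kN, R_B = -13/3 kN

Load 1 — applied couple M₀=9 kN·m at a=12/5 m (b=L-a=8/5):
  R_A = M₀/L = 9/4 kN
  R_B = -M₀/L = -9/4 kN
Load 2 — triangular load w₀=-4 kN/m (0→w₀ over full span):
  R_A = w₀L/6 = (-4)·4/6 = -8/3 kN
  R_B = w₀L/3 = (-4)·4/3 = -16/3 kN
Load 3 — applied couple M₀=-13 kN·m at a=3 m (b=L-a=1):
  R_A = M₀/L = (-13)/4 = -13/4 kN
  R_B = -M₀/L = -(-13)/4 = 13/4 kN
Superposition: R_A = -11/3 kN, R_B = -13/3 kN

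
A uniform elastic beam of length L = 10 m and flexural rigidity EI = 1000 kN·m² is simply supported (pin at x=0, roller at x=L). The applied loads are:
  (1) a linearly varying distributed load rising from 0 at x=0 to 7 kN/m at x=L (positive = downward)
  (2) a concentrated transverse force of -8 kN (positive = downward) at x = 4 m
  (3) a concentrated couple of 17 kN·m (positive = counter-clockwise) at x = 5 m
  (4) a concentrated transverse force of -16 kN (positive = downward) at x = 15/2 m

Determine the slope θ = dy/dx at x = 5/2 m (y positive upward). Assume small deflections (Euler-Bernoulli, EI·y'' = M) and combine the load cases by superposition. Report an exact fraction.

θ(5/2) = -188501/11520000 rad

Load 1 — triangular load w₀=7 kN/m (0→w₀ over full span):
  θ_1 = -w₀(7L⁴-30L²x²+15x⁴)/(360LEI) = -7·(7·10⁴-30·10²·(5/2)²+15·(5/2)⁴)/(360·10·1000) = -9289/92160 rad
Load 2 — point force P=-8 kN at a=4 m (b=L-a=6):
  θ_2 = -Pb(L²-b²-3x²)/(6LEI)  [x≤a] = -(-8)·6·(10²-6²-3·(5/2)²)/(6·10·1000) = 181/5000 rad
Load 3 — applied couple M₀=17 kN·m at a=5 m (b=L-a=5):
  θ_3 = (M₀x²/(2L)+C₁)/EI  [x≤a] with C₁=M₀(3b²-L²)/(6L)=-85/12 = (17·(5/2)²/(2·10)+(-85/12))/1000 = -17/9600 rad
Load 4 — point force P=-16 kN at a=15/2 m (b=L-a=5/2):
  θ_4 = -Pb(L²-b²-3x²)/(6LEI)  [x≤a] = -(-16)·(5/2)·(10²-(5/2)²-3·(5/2)²)/(6·10·1000) = 1/20 rad
Superposition: θ = Σ θ_i = -188501/11520000 rad ≈ -0.016363 rad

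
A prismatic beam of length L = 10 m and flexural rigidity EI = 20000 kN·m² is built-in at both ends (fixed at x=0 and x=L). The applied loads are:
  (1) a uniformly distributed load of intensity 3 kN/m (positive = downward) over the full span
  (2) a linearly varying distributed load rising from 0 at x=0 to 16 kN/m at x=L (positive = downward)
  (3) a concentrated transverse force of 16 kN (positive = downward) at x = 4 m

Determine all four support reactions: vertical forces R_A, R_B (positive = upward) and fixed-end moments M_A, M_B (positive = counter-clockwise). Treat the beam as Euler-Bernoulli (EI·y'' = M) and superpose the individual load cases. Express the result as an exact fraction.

R_A = 6171/125 kN, M_A = 7603/75 kN·m, R_B = 9579/125 kN, M_B = -3009/25 kN·m

Load 1 — uniform load w=3 kN/m over full span:
  R_A = wL/2 = 3·10/2 = 15 kN
  M_A = wL²/12 = 3·10²/12 = 25 kN·m
  R_B = wL/2 = 3·10/2 = 15 kN
  M_B = -wL²/12 = -3·10²/12 = -25 kN·m
Load 2 — triangular load w₀=16 kN/m (0→w₀ over full span):
  R_A = 3w₀L/20 = 3·16·10/20 = 24 kN
  M_A = w₀L²/30 = 16·10²/30 = 160/3 kN·m
  R_B = 7w₀L/20 = 7·16·10/20 = 56 kN
  M_B = -w₀L²/20 = -16·10²/20 = -80 kN·m
Load 3 — point force P=16 kN at a=4 m (b=L-a=6):
  R_A = Pb²(3a+b)/L³ = 16·6²·(3·4+6)/10³ = 1296/125 kN
  M_A = Pab²/L² = 16·4·6²/10² = 576/25 kN·m
  R_B = Pa²(a+3b)/L³ = 16·4²·(4+3·6)/10³ = 704/125 kN
  M_B = -Pa²b/L² = -16·4²·6/10² = -384/25 kN·m
Superposition: R_A = 6171/125 kN, M_A = 7603/75 kN·m, R_B = 9579/125 kN, M_B = -3009/25 kN·m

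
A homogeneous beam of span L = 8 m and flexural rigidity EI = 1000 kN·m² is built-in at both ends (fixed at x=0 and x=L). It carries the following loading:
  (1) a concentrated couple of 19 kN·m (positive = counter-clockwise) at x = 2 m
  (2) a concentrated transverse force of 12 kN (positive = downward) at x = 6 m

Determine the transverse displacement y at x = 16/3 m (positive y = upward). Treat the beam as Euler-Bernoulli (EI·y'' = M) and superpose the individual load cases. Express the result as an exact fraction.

y(16/3) = -53/13500 m

Load 1 — applied couple M₀=19 kN·m at a=2 m (b=L-a=6):
  y_1 = (R_Ax³/6 - M_Ax²/2 - M₀(x-a)²/2)/EI  [x>a] with R_A=171/64, M_A=-57/16 = ((171/64)·(16/3)³/6 - (-57/16)·(16/3)²/2 - 19·((16/3)-2)²/2)/1000 = 19/1500 m
Load 2 — point force P=12 kN at a=6 m (b=L-a=2):
  y_2 = -Pb²x²(3aL-(3a+b)x)/(6L³EI)  [x≤a] = -12·2²·(16/3)²·(3·6·8-(3·6+2)·(16/3))/(6·8³·1000) = -56/3375 m
Superposition: y = Σ y_i = -53/13500 m ≈ -0.003926 m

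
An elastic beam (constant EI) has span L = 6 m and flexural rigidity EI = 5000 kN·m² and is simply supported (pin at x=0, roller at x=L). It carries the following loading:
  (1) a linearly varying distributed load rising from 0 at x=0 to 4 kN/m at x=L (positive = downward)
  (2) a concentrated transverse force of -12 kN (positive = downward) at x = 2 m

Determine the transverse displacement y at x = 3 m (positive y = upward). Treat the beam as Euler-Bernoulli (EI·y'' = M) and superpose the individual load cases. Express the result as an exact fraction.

Load 1 — triangular load w₀=4 kN/m (0→w₀ over full span):
  y_1 = -w₀x(7L⁴-10L²x²+3x⁴)/(360LEI) = -4·3·(7·6⁴-10·6²·3²+3·3⁴)/(360·6·5000) = -27/4000 m
Load 2 — point force P=-12 kN at a=2 m (b=L-a=4):
  y_2 = -Pa(L-x)(2Lx-a²-x²)/(6LEI)  [x>a] = -(-12)·2·(6-3)·(2·6·3-2²-3²)/(6·6·5000) = 23/2500 m
Superposition: y = Σ y_i = 49/20000 m ≈ 0.002450 m

y(3) = 49/20000 m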